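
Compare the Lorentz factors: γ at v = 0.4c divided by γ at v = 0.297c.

γ₁ = 1/√(1 - 0.4²) = 1.091
γ₂ = 1/√(1 - 0.297²) = 1.047
γ₁/γ₂ = 1.091/1.047 = 1.042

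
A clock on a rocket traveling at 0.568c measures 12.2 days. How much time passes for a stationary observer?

Proper time Δt₀ = 12.2 days
γ = 1/√(1 - 0.568²) = 1.215
Δt = γΔt₀ = 1.215 × 12.2 = 14.82 days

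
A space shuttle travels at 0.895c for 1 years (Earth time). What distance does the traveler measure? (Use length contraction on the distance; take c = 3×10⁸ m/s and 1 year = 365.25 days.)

Earth distance: d = v × t = 0.895c × 1 yr = 8.4732×10¹⁵ m
γ = 2.2418
d' = d/γ = 8.4732×10¹⁵/2.2418 = 3.780×10¹⁵ m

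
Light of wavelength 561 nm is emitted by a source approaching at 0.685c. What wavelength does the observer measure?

β = 0.685
Wavelength Doppler factor = √(0.315/1.685) = √(0.18694) = 0.4324
λ_obs = 561 × 0.4324 = 242.6 nm (blueshift)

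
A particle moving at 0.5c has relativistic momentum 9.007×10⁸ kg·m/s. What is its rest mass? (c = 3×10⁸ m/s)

γ = 1/√(1 - 0.5²) = 1.1547
v = 0.5 × 3×10⁸ = 1.500×10⁸ m/s
m = p/(γv) = 9.007×10⁸/(1.1547 × 1.500×10⁸) = 5.200 kg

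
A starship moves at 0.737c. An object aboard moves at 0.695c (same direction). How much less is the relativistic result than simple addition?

Classical: u' + v = 0.695 + 0.737 = 1.432c
Relativistic: u = (0.695 + 0.737)/(1 + 0.512215) = 1.432/1.512215 = 0.9470c
Difference: 1.432 - 0.9470 = 0.4850c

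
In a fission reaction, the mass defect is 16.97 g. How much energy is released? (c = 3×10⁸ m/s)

Convert mass defect: Δm = 16.97 g = 0.01697 kg
E = Δm·c² = 0.01697 × (3×10⁸)²
= 0.01697 × 9×10¹⁶ = 1.527×10¹⁵ J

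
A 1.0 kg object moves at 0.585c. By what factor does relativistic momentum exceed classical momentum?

p_rel = γmv, p_class = mv
Ratio = γ = 1/√(1 - 0.585²) = 1.233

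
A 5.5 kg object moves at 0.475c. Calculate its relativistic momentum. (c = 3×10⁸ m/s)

γ = 1/√(1 - 0.475²) = 1.13638
v = 0.475 × 3×10⁸ = 1.425×10⁸ m/s
p = γmv = 1.13638 × 5.5 × 1.425×10⁸ = 8.906×10⁸ kg·m/s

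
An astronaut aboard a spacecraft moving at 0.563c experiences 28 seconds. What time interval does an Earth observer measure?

Proper time Δt₀ = 28 seconds
γ = 1/√(1 - 0.563²) = 1.210
Δt = γΔt₀ = 1.210 × 28 = 33.88 seconds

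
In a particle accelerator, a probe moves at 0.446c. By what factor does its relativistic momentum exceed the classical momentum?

p_rel = γmv, p_class = mv
Ratio = γ = 1/√(1 - 0.446²)
= 1/√(0.801084) = 1.117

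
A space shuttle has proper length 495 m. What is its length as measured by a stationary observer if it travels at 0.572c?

Proper length L₀ = 495 m
γ = 1/√(1 - 0.572²) = 1.2191
L = L₀/γ = 495/1.2191 = 406.0 m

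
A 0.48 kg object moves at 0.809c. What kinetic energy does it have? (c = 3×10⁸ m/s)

γ = 1/√(1 - 0.809²) = 1.7012
γ - 1 = 0.7012
KE = (γ-1)mc² = 0.7012 × 0.48 × (3×10⁸)² = 3.029×10¹⁶ J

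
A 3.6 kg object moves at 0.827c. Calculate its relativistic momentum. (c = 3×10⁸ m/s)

γ = 1/√(1 - 0.827²) = 1.779
v = 0.827 × 3×10⁸ = 2.481×10⁸ m/s
p = γmv = 1.779 × 3.6 × 2.481×10⁸ = 1.589×10⁹ kg·m/s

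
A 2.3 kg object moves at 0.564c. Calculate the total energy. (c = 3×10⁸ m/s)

γ = 1/√(1 - 0.564²) = 1.211
mc² = 2.3 × (3×10⁸)² = 2.070×10¹⁷ J
E = γmc² = 1.211 × 2.070×10¹⁷ = 2.507×10¹⁷ J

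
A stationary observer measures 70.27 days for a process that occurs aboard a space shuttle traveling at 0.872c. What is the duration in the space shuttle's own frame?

Dilated time Δt = 70.27 days
γ = 1/√(1 - 0.872²) = 2.043
Δt₀ = Δt/γ = 70.27/2.043 = 34.40 days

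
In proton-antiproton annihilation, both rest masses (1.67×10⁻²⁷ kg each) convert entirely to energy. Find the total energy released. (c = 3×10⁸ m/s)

Both particles have the same rest mass, so total mass = 2m
E = 2m·c² = 2 × 1.67×10⁻²⁷ × (3×10⁸)²
= 2 × 1.67×10⁻²⁷ × 9×10¹⁶
= 3.006×10⁻¹⁰ J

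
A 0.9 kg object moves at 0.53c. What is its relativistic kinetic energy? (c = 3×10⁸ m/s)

γ = 1/√(1 - 0.53²) = 1.1792
γ - 1 = 0.1792
KE = (γ-1)mc² = 0.1792 × 0.9 × (3×10⁸)² = 1.452×10¹⁶ J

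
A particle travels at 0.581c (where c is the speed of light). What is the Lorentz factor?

v/c = 0.581, so (v/c)² = 0.337561
1 - (v/c)² = 0.662439
γ = 1/√(0.662439) = 1.229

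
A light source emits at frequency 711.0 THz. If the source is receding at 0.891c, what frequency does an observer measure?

β = v/c = 0.891
(1-β)/(1+β) = 0.109/1.891 = 0.05764
Doppler factor = √(0.05764) = 0.2401
f_obs = 711.0 × 0.2401 = 170.7 THz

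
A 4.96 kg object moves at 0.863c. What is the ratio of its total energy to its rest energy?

E = γmc², E₀ = mc²
E/E₀ = γ = 1/√(1 - 0.863²) = 1.979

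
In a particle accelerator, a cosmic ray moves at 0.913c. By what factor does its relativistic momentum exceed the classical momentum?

p_rel = γmv, p_class = mv
Ratio = γ = 1/√(1 - 0.913²)
= 1/√(0.166431) = 2.451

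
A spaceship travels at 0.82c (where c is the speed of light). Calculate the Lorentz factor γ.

v/c = 0.82, so (v/c)² = 0.6724
1 - (v/c)² = 0.3276
γ = 1/√(0.3276) = 1.747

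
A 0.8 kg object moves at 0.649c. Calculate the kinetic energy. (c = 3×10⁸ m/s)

γ = 1/√(1 - 0.649²) = 1.3144
γ - 1 = 0.3144
KE = (γ-1)mc² = 0.3144 × 0.8 × (3×10⁸)² = 2.264×10¹⁶ J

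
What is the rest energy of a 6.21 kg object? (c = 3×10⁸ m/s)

c² = (3×10⁸)² = 9.000×10¹⁶ m²/s²
E₀ = mc² = 6.21 × 9.000×10¹⁶ = 5.589×10¹⁷ J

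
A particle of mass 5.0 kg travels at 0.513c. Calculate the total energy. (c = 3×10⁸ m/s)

γ = 1/√(1 - 0.513²) = 1.16497
mc² = 5.0 × (3×10⁸)² = 4.500×10¹⁷ J
E = γmc² = 1.16497 × 4.500×10¹⁷ = 5.242×10¹⁷ J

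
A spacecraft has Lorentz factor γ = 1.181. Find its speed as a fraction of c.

From γ = 1/√(1 - v²/c²):
1/γ² = 1/1.181² = 0.7170
v²/c² = 1 - 0.7170 = 0.2830
v/c = √(0.2830) = 0.5320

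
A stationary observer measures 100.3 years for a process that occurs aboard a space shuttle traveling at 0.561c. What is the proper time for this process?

Dilated time Δt = 100.3 years
γ = 1/√(1 - 0.561²) = 1.208
Δt₀ = Δt/γ = 100.3/1.208 = 83.03 years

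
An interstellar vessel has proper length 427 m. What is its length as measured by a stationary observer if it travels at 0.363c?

Proper length L₀ = 427 m
γ = 1/√(1 - 0.363²) = 1.073
L = L₀/γ = 427/1.073 = 397.9 m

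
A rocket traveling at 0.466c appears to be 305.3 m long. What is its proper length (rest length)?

Contracted length L = 305.3 m
γ = 1/√(1 - 0.466²) = 1.1302
L₀ = γL = 1.1302 × 305.3 = 345.1 m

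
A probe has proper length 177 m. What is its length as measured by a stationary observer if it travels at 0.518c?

Proper length L₀ = 177 m
γ = 1/√(1 - 0.518²) = 1.169
L = L₀/γ = 177/1.169 = 151.4 m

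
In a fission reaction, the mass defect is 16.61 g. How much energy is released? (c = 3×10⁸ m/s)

Convert mass defect: Δm = 16.61 g = 0.01661 kg
E = Δm·c² = 0.01661 × (3×10⁸)²
= 0.01661 × 9×10¹⁶ = 1.495×10¹⁵ J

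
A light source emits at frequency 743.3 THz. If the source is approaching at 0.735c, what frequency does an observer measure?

β = v/c = 0.735
(1+β)/(1-β) = 1.735/0.265 = 6.547
Doppler factor = √(6.547) = 2.559
f_obs = 743.3 × 2.559 = 1902 THz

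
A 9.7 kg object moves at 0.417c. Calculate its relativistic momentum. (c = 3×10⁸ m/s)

γ = 1/√(1 - 0.417²) = 1.100
v = 0.417 × 3×10⁸ = 1.251×10⁸ m/s
p = γmv = 1.100 × 9.7 × 1.251×10⁸ = 1.335×10⁹ kg·m/s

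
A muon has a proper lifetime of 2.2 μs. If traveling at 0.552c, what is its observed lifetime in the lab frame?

Proper lifetime τ₀ = 2.2 μs
γ = 1/√(1 - 0.552²) = 1.199
τ = γτ₀ = 1.199 × 2.2 μs = 2.638 μs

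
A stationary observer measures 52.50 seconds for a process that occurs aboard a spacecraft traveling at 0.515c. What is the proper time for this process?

Dilated time Δt = 52.50 seconds
γ = 1/√(1 - 0.515²) = 1.1666
Δt₀ = Δt/γ = 52.50/1.1666 = 45.00 seconds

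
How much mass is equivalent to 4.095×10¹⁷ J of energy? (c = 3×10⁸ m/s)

From E = mc², we get m = E/c²
c² = (3×10⁸)² = 9×10¹⁶ m²/s²
m = 4.095×10¹⁷ / 9×10¹⁶ = 4.550 kg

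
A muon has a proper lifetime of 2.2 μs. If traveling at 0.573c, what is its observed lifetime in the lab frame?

Proper lifetime τ₀ = 2.2 μs
γ = 1/√(1 - 0.573²) = 1.220
τ = γτ₀ = 1.220 × 2.2 μs = 2.684 μs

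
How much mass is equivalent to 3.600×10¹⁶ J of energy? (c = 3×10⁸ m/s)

From E = mc², we get m = E/c²
c² = (3×10⁸)² = 9×10¹⁶ m²/s²
m = 3.600×10¹⁶ / 9×10¹⁶ = 0.4000 kg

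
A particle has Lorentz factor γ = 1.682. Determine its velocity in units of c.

From γ = 1/√(1 - v²/c²):
1/γ² = 1/1.682² = 0.3535
v²/c² = 1 - 0.3535 = 0.6465
v/c = √(0.6465) = 0.8041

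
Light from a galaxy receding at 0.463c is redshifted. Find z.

β = 0.463
(1+β)/(1-β) = 1.463/0.537 = 2.7244
√(2.7244) = 1.6506
z = 1.6506 - 1 = 0.6506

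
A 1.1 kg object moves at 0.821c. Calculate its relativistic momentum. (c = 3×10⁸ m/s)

γ = 1/√(1 - 0.821²) = 1.7515
v = 0.821 × 3×10⁸ = 2.463×10⁸ m/s
p = γmv = 1.7515 × 1.1 × 2.463×10⁸ = 4.745×10⁸ kg·m/s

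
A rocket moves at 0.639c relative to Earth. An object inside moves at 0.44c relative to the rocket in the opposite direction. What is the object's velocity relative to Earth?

Object's velocity in rocket frame is u' = -0.44c
u = (u' + v)/(1 + u'v/c²) = (v - 0.44)/(1 - 0.44·v/c²)
Numerator: 0.639 - 0.44 = 0.199
Denominator: 1 - 0.28116 = 0.71884
u = 0.199/0.71884 = 0.2768c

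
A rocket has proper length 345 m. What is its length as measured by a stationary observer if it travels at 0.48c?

Proper length L₀ = 345 m
γ = 1/√(1 - 0.48²) = 1.1399
L = L₀/γ = 345/1.1399 = 302.7 m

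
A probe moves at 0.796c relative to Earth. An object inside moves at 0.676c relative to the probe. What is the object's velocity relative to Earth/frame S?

u = (u' + v)/(1 + u'v/c²)
Numerator: 0.676 + 0.796 = 1.472
Denominator: 1 + 0.538096 = 1.538096
u = 1.472/1.538096 = 0.9570c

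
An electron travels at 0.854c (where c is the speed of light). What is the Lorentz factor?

v/c = 0.854, so (v/c)² = 0.729316
1 - (v/c)² = 0.270684
γ = 1/√(0.270684) = 1.922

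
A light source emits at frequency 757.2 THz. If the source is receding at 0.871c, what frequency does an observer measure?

β = v/c = 0.871
(1-β)/(1+β) = 0.129/1.871 = 0.06895
Doppler factor = √(0.06895) = 0.2626
f_obs = 757.2 × 0.2626 = 198.8 THz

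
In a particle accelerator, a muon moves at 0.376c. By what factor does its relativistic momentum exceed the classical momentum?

p_rel = γmv, p_class = mv
Ratio = γ = 1/√(1 - 0.376²)
= 1/√(0.858624) = 1.079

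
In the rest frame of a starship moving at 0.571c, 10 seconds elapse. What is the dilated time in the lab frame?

Proper time Δt₀ = 10 seconds
γ = 1/√(1 - 0.571²) = 1.218
Δt = γΔt₀ = 1.218 × 10 = 12.18 seconds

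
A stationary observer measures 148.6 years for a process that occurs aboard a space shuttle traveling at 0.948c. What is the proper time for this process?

Dilated time Δt = 148.6 years
γ = 1/√(1 - 0.948²) = 3.142
Δt₀ = Δt/γ = 148.6/3.142 = 47.29 years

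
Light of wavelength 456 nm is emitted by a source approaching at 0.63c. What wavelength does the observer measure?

β = 0.63
Wavelength Doppler factor = √(0.37/1.63) = √(0.226994) = 0.47644
λ_obs = 456 × 0.47644 = 217.3 nm (blueshift)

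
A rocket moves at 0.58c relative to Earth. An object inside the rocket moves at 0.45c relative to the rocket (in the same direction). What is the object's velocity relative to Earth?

u = (u' + v)/(1 + u'v/c²)
Numerator: 0.45 + 0.58 = 1.03
Denominator: 1 + 0.261 = 1.261
u = 1.03/1.261 = 0.8168c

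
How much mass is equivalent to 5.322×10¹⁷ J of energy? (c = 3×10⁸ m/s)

From E = mc², we get m = E/c²
c² = (3×10⁸)² = 9×10¹⁶ m²/s²
m = 5.322×10¹⁷ / 9×10¹⁶ = 5.913 kg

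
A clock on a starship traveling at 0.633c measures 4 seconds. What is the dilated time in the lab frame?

Proper time Δt₀ = 4 seconds
γ = 1/√(1 - 0.633²) = 1.2917
Δt = γΔt₀ = 1.2917 × 4 = 5.167 seconds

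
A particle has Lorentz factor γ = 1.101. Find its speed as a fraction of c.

From γ = 1/√(1 - v²/c²):
1/γ² = 1/1.101² = 0.8249
v²/c² = 1 - 0.8249 = 0.1751
v/c = √(0.1751) = 0.4184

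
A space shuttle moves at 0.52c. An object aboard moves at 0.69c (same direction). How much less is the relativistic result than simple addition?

Classical: u' + v = 0.69 + 0.52 = 1.21c
Relativistic: u = (0.69 + 0.52)/(1 + 0.3588) = 1.21/1.3588 = 0.8905c
Difference: 1.21 - 0.8905 = 0.3195c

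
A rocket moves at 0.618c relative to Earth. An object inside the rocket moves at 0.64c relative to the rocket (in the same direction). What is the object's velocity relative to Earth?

u = (u' + v)/(1 + u'v/c²)
Numerator: 0.64 + 0.618 = 1.258
Denominator: 1 + 0.39552 = 1.39552
u = 1.258/1.39552 = 0.9015c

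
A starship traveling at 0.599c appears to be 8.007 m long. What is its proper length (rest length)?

Contracted length L = 8.007 m
γ = 1/√(1 - 0.599²) = 1.2488
L₀ = γL = 1.2488 × 8.007 = 9.999 m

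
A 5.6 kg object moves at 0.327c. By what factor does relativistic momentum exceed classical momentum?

p_rel = γmv, p_class = mv
Ratio = γ = 1/√(1 - 0.327²) = 1.058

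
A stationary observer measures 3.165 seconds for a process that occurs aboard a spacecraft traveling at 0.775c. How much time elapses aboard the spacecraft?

Dilated time Δt = 3.165 seconds
γ = 1/√(1 - 0.775²) = 1.5824
Δt₀ = Δt/γ = 3.165/1.5824 = 2.000 seconds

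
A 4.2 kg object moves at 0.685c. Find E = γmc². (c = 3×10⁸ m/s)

γ = 1/√(1 - 0.685²) = 1.3726
mc² = 4.2 × (3×10⁸)² = 3.780×10¹⁷ J
E = γmc² = 1.3726 × 3.780×10¹⁷ = 5.188×10¹⁷ J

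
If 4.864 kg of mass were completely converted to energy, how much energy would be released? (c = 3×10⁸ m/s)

Using E = mc²:
c² = (3×10⁸)² = 9×10¹⁶ m²/s²
E = 4.864 × 9×10¹⁶ = 4.378×10¹⁷ J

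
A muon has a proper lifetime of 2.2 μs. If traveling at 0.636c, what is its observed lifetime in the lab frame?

Proper lifetime τ₀ = 2.2 μs
γ = 1/√(1 - 0.636²) = 1.296
τ = γτ₀ = 1.296 × 2.2 μs = 2.851 μs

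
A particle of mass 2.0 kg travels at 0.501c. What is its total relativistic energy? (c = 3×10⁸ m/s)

γ = 1/√(1 - 0.501²) = 1.1555
mc² = 2.0 × (3×10⁸)² = 1.800×10¹⁷ J
E = γmc² = 1.1555 × 1.800×10¹⁷ = 2.080×10¹⁷ J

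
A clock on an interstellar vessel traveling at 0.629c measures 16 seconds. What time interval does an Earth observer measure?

Proper time Δt₀ = 16 seconds
γ = 1/√(1 - 0.629²) = 1.286
Δt = γΔt₀ = 1.286 × 16 = 20.58 seconds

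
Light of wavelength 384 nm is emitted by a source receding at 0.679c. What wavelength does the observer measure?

β = 0.679
Wavelength Doppler factor = √(1.679/0.321) = √(5.231) = 2.287
λ_obs = 384 × 2.287 = 878.2 nm (redshift)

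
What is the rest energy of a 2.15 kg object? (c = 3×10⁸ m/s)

c² = (3×10⁸)² = 9.000×10¹⁶ m²/s²
E₀ = mc² = 2.15 × 9.000×10¹⁶ = 1.935×10¹⁷ J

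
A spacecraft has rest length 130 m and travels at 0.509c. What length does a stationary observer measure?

Proper length L₀ = 130 m
γ = 1/√(1 - 0.509²) = 1.162
L = L₀/γ = 130/1.162 = 111.9 m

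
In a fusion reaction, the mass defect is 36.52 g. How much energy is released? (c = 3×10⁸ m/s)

Convert mass defect: Δm = 36.52 g = 0.03652 kg
E = Δm·c² = 0.03652 × (3×10⁸)²
= 0.03652 × 9×10¹⁶ = 3.287×10¹⁵ J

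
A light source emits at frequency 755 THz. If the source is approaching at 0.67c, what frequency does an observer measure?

β = v/c = 0.67
(1+β)/(1-β) = 1.67/0.33 = 5.0606
Doppler factor = √(5.0606) = 2.2496
f_obs = 755 × 2.2496 = 1698 THz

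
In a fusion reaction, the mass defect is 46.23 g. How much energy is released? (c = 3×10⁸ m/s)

Convert mass defect: Δm = 46.23 g = 0.04623 kg
E = Δm·c² = 0.04623 × (3×10⁸)²
= 0.04623 × 9×10¹⁶ = 4.161×10¹⁵ J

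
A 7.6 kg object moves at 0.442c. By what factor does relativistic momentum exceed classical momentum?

p_rel = γmv, p_class = mv
Ratio = γ = 1/√(1 - 0.442²) = 1.115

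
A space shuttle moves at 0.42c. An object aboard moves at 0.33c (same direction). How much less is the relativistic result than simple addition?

Classical: u' + v = 0.33 + 0.42 = 0.75c
Relativistic: u = (0.33 + 0.42)/(1 + 0.1386) = 0.75/1.1386 = 0.6587c
Difference: 0.75 - 0.6587 = 0.09130c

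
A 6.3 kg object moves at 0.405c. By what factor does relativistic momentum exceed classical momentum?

p_rel = γmv, p_class = mv
Ratio = γ = 1/√(1 - 0.405²) = 1.094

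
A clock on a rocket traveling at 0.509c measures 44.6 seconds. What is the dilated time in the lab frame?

Proper time Δt₀ = 44.6 seconds
γ = 1/√(1 - 0.509²) = 1.16176
Δt = γΔt₀ = 1.16176 × 44.6 = 51.81 seconds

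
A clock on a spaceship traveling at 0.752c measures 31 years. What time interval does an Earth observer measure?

Proper time Δt₀ = 31 years
γ = 1/√(1 - 0.752²) = 1.517
Δt = γΔt₀ = 1.517 × 31 = 47.03 years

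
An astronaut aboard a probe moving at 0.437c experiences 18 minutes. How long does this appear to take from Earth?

Proper time Δt₀ = 18 minutes
γ = 1/√(1 - 0.437²) = 1.1118
Δt = γΔt₀ = 1.1118 × 18 = 20.01 minutes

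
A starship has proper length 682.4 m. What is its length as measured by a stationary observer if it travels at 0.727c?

Proper length L₀ = 682.4 m
γ = 1/√(1 - 0.727²) = 1.4564
L = L₀/γ = 682.4/1.4564 = 468.6 m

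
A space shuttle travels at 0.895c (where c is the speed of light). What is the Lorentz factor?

v/c = 0.895, so (v/c)² = 0.801025
1 - (v/c)² = 0.198975
γ = 1/√(0.198975) = 2.242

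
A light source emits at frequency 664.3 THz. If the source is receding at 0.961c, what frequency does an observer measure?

β = v/c = 0.961
(1-β)/(1+β) = 0.039/1.961 = 0.019888
Doppler factor = √(0.019888) = 0.14102
f_obs = 664.3 × 0.14102 = 93.68 THz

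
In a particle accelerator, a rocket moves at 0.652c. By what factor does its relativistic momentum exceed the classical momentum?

p_rel = γmv, p_class = mv
Ratio = γ = 1/√(1 - 0.652²)
= 1/√(0.574896) = 1.319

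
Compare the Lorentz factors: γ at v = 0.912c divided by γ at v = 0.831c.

γ₁ = 1/√(1 - 0.912²) = 2.438
γ₂ = 1/√(1 - 0.831²) = 1.798
γ₁/γ₂ = 2.438/1.798 = 1.356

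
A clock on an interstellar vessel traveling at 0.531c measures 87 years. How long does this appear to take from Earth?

Proper time Δt₀ = 87 years
γ = 1/√(1 - 0.531²) = 1.180
Δt = γΔt₀ = 1.180 × 87 = 102.7 years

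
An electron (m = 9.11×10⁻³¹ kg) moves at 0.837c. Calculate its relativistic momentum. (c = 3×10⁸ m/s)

γ = 1/√(1 - 0.837²) = 1.8275
v = 0.837 × 3×10⁸ = 2.511×10⁸ m/s
p = γmv = 1.8275 × 9.11×10⁻³¹ × 2.511×10⁸ = 4.180×10⁻²² kg·m/s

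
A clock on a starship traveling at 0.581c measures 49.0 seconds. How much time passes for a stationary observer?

Proper time Δt₀ = 49.0 seconds
γ = 1/√(1 - 0.581²) = 1.2286
Δt = γΔt₀ = 1.2286 × 49.0 = 60.20 seconds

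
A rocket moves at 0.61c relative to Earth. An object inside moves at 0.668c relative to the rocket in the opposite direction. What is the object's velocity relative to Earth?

Object's velocity in rocket frame is u' = -0.668c
u = (u' + v)/(1 + u'v/c²) = (v - 0.668)/(1 - 0.668·v/c²)
Numerator: 0.61 - 0.668 = -0.058
Denominator: 1 - 0.40748 = 0.59252
u = -0.058/0.59252 = -0.09789c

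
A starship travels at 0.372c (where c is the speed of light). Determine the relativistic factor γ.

v/c = 0.372, so (v/c)² = 0.138384
1 - (v/c)² = 0.861616
γ = 1/√(0.861616) = 1.077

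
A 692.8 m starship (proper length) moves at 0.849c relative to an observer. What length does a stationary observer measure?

Proper length L₀ = 692.8 m
γ = 1/√(1 - 0.849²) = 1.8925
L = L₀/γ = 692.8/1.8925 = 366.1 m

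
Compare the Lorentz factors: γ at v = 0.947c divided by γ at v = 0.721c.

γ₁ = 1/√(1 - 0.947²) = 3.113
γ₂ = 1/√(1 - 0.721²) = 1.443
γ₁/γ₂ = 3.113/1.443 = 2.157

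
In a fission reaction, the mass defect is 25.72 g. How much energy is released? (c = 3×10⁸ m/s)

Convert mass defect: Δm = 25.72 g = 0.02572 kg
E = Δm·c² = 0.02572 × (3×10⁸)²
= 0.02572 × 9×10¹⁶ = 2.315×10¹⁵ J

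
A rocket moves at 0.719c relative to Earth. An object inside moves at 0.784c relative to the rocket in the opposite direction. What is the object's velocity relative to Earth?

Object's velocity in rocket frame is u' = -0.784c
u = (u' + v)/(1 + u'v/c²) = (v - 0.784)/(1 - 0.784·v/c²)
Numerator: 0.719 - 0.784 = -0.065
Denominator: 1 - 0.563696 = 0.436304
u = -0.065/0.436304 = -0.1490c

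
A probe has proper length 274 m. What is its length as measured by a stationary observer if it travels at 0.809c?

Proper length L₀ = 274 m
γ = 1/√(1 - 0.809²) = 1.701
L = L₀/γ = 274/1.701 = 161.1 m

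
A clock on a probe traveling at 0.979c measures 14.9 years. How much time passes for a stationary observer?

Proper time Δt₀ = 14.9 years
γ = 1/√(1 - 0.979²) = 4.9053
Δt = γΔt₀ = 4.9053 × 14.9 = 73.09 years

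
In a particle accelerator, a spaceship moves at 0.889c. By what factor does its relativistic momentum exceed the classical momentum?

p_rel = γmv, p_class = mv
Ratio = γ = 1/√(1 - 0.889²)
= 1/√(0.209679) = 2.184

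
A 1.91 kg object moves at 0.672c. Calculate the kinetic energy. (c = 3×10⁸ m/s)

γ = 1/√(1 - 0.672²) = 1.3503
γ - 1 = 0.3503
KE = (γ-1)mc² = 0.3503 × 1.91 × (3×10⁸)² = 6.022×10¹⁶ J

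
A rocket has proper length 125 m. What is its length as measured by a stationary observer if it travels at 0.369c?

Proper length L₀ = 125 m
γ = 1/√(1 - 0.369²) = 1.076
L = L₀/γ = 125/1.076 = 116.2 m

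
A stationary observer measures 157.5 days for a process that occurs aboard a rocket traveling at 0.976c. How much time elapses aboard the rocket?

Dilated time Δt = 157.5 days
γ = 1/√(1 - 0.976²) = 4.592
Δt₀ = Δt/γ = 157.5/4.592 = 34.30 days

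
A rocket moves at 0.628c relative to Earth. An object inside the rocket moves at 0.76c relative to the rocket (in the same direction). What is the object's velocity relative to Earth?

u = (u' + v)/(1 + u'v/c²)
Numerator: 0.76 + 0.628 = 1.388
Denominator: 1 + 0.47728 = 1.47728
u = 1.388/1.47728 = 0.9396c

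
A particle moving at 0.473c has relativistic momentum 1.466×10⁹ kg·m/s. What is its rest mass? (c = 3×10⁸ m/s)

γ = 1/√(1 - 0.473²) = 1.135
v = 0.473 × 3×10⁸ = 1.419×10⁸ m/s
m = p/(γv) = 1.466×10⁹/(1.135 × 1.419×10⁸) = 9.102 kg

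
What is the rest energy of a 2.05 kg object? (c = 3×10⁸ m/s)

c² = (3×10⁸)² = 9.000×10¹⁶ m²/s²
E₀ = mc² = 2.05 × 9.000×10¹⁶ = 1.845×10¹⁷ J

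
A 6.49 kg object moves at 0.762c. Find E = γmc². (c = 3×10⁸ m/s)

γ = 1/√(1 - 0.762²) = 1.5442
mc² = 6.49 × (3×10⁸)² = 5.841×10¹⁷ J
E = γmc² = 1.5442 × 5.841×10¹⁷ = 9.020×10¹⁷ J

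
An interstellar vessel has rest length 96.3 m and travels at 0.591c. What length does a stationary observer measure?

Proper length L₀ = 96.3 m
γ = 1/√(1 - 0.591²) = 1.2397
L = L₀/γ = 96.3/1.2397 = 77.68 m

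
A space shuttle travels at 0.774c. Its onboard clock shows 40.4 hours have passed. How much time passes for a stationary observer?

Proper time Δt₀ = 40.4 hours
γ = 1/√(1 - 0.774²) = 1.5793
Δt = γΔt₀ = 1.5793 × 40.4 = 63.80 hours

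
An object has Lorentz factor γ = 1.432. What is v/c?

From γ = 1/√(1 - v²/c²):
1/γ² = 1/1.432² = 0.4877
v²/c² = 1 - 0.4877 = 0.5123
v/c = √(0.5123) = 0.7158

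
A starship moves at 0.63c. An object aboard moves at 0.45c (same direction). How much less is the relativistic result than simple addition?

Classical: u' + v = 0.45 + 0.63 = 1.08c
Relativistic: u = (0.45 + 0.63)/(1 + 0.2835) = 1.08/1.2835 = 0.8414c
Difference: 1.08 - 0.8414 = 0.2386c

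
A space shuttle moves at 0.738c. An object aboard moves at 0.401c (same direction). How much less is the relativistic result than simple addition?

Classical: u' + v = 0.401 + 0.738 = 1.139c
Relativistic: u = (0.401 + 0.738)/(1 + 0.295938) = 1.139/1.295938 = 0.8789c
Difference: 1.139 - 0.8789 = 0.2601c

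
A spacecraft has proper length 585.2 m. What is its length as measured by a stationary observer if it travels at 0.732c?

Proper length L₀ = 585.2 m
γ = 1/√(1 - 0.732²) = 1.4678
L = L₀/γ = 585.2/1.4678 = 398.7 m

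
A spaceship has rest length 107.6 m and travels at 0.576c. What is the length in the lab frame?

Proper length L₀ = 107.6 m
γ = 1/√(1 - 0.576²) = 1.2233
L = L₀/γ = 107.6/1.2233 = 87.96 m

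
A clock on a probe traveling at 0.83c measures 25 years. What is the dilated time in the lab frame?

Proper time Δt₀ = 25 years
γ = 1/√(1 - 0.83²) = 1.7929
Δt = γΔt₀ = 1.7929 × 25 = 44.82 years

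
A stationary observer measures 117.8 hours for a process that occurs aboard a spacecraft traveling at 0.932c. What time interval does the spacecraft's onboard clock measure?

Dilated time Δt = 117.8 hours
γ = 1/√(1 - 0.932²) = 2.759
Δt₀ = Δt/γ = 117.8/2.759 = 42.70 hours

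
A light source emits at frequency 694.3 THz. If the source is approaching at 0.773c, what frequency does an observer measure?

β = v/c = 0.773
(1+β)/(1-β) = 1.773/0.227 = 7.8106
Doppler factor = √(7.8106) = 2.7947
f_obs = 694.3 × 2.7947 = 1940 THz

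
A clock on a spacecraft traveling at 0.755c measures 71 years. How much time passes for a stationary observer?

Proper time Δt₀ = 71 years
γ = 1/√(1 - 0.755²) = 1.525
Δt = γΔt₀ = 1.525 × 71 = 108.3 years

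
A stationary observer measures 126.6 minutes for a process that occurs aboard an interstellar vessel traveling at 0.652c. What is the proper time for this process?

Dilated time Δt = 126.6 minutes
γ = 1/√(1 - 0.652²) = 1.3189
Δt₀ = Δt/γ = 126.6/1.3189 = 95.99 minutes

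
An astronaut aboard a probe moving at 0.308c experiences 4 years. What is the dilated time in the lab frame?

Proper time Δt₀ = 4 years
γ = 1/√(1 - 0.308²) = 1.051
Δt = γΔt₀ = 1.051 × 4 = 4.204 years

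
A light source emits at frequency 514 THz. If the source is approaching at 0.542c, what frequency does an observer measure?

β = v/c = 0.542
(1+β)/(1-β) = 1.542/0.458 = 3.367
Doppler factor = √(3.367) = 1.8349
f_obs = 514 × 1.8349 = 943.1 THz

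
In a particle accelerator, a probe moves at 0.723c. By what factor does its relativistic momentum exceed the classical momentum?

p_rel = γmv, p_class = mv
Ratio = γ = 1/√(1 - 0.723²)
= 1/√(0.477271) = 1.447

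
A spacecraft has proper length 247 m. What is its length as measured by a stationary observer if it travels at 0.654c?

Proper length L₀ = 247 m
γ = 1/√(1 - 0.654²) = 1.3219
L = L₀/γ = 247/1.3219 = 186.9 m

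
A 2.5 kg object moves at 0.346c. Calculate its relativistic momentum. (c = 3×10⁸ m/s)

γ = 1/√(1 - 0.346²) = 1.066
v = 0.346 × 3×10⁸ = 1.038×10⁸ m/s
p = γmv = 1.066 × 2.5 × 1.038×10⁸ = 2.766×10⁸ kg·m/s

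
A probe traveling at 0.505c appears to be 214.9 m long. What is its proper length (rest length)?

Contracted length L = 214.9 m
γ = 1/√(1 - 0.505²) = 1.1586
L₀ = γL = 1.1586 × 214.9 = 249.0 m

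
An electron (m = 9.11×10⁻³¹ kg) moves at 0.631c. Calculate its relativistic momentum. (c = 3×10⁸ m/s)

γ = 1/√(1 - 0.631²) = 1.289
v = 0.631 × 3×10⁸ = 1.893×10⁸ m/s
p = γmv = 1.289 × 9.11×10⁻³¹ × 1.893×10⁸ = 2.223×10⁻²² kg·m/s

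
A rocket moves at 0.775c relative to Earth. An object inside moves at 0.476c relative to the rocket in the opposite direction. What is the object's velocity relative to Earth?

Object's velocity in rocket frame is u' = -0.476c
u = (u' + v)/(1 + u'v/c²) = (v - 0.476)/(1 - 0.476·v/c²)
Numerator: 0.775 - 0.476 = 0.299
Denominator: 1 - 0.3689 = 0.6311
u = 0.299/0.6311 = 0.4738c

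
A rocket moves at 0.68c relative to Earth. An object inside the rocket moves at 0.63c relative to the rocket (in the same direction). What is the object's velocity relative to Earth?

u = (u' + v)/(1 + u'v/c²)
Numerator: 0.63 + 0.68 = 1.31
Denominator: 1 + 0.4284 = 1.4284
u = 1.31/1.4284 = 0.9171c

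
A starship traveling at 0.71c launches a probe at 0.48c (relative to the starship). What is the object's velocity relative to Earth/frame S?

u = (u' + v)/(1 + u'v/c²)
Numerator: 0.48 + 0.71 = 1.19
Denominator: 1 + 0.3408 = 1.3408
u = 1.19/1.3408 = 0.8875c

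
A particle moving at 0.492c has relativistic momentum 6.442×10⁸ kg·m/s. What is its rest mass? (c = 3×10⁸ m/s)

γ = 1/√(1 - 0.492²) = 1.1486
v = 0.492 × 3×10⁸ = 1.476×10⁸ m/s
m = p/(γv) = 6.442×10⁸/(1.1486 × 1.476×10⁸) = 3.800 kg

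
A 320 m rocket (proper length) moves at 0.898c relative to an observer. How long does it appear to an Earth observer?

Proper length L₀ = 320 m
γ = 1/√(1 - 0.898²) = 2.273
L = L₀/γ = 320/2.273 = 140.8 m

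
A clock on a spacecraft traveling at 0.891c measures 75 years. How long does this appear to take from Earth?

Proper time Δt₀ = 75 years
γ = 1/√(1 - 0.891²) = 2.203
Δt = γΔt₀ = 2.203 × 75 = 165.2 years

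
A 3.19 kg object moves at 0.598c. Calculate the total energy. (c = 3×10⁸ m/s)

γ = 1/√(1 - 0.598²) = 1.2477
mc² = 3.19 × (3×10⁸)² = 2.871×10¹⁷ J
E = γmc² = 1.2477 × 2.871×10¹⁷ = 3.582×10¹⁷ J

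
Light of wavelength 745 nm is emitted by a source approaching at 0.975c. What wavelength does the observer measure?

β = 0.975
Wavelength Doppler factor = √(0.025/1.975) = √(0.012658) = 0.11251
λ_obs = 745 × 0.11251 = 83.82 nm (blueshift)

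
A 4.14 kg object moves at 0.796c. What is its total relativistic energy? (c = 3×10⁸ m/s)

γ = 1/√(1 - 0.796²) = 1.6521
mc² = 4.14 × (3×10⁸)² = 3.726×10¹⁷ J
E = γmc² = 1.6521 × 3.726×10¹⁷ = 6.156×10¹⁷ J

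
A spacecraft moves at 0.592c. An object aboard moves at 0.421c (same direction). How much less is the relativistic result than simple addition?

Classical: u' + v = 0.421 + 0.592 = 1.013c
Relativistic: u = (0.421 + 0.592)/(1 + 0.249232) = 1.013/1.249232 = 0.8109c
Difference: 1.013 - 0.8109 = 0.2021c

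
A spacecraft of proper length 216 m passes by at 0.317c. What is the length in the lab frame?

Proper length L₀ = 216 m
γ = 1/√(1 - 0.317²) = 1.054
L = L₀/γ = 216/1.054 = 204.9 m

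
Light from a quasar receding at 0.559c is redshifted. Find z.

β = 0.559
(1+β)/(1-β) = 1.559/0.441 = 3.535
√(3.535) = 1.8802
z = 1.8802 - 1 = 0.8802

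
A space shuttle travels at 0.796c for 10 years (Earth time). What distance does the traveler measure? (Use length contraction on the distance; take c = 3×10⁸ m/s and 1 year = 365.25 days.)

Earth distance: d = v × t = 0.796c × 10 yr = 7.5360×10¹⁶ m
γ = 1.6521
d' = d/γ = 7.5360×10¹⁶/1.6521 = 4.561×10¹⁶ m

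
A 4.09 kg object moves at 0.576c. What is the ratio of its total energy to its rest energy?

E = γmc², E₀ = mc²
E/E₀ = γ = 1/√(1 - 0.576²) = 1.223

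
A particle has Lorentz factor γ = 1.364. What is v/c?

From γ = 1/√(1 - v²/c²):
1/γ² = 1/1.364² = 0.5375
v²/c² = 1 - 0.5375 = 0.4625
v/c = √(0.4625) = 0.6801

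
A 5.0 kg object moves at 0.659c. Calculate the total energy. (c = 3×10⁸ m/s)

γ = 1/√(1 - 0.659²) = 1.3295
mc² = 5.0 × (3×10⁸)² = 4.500×10¹⁷ J
E = γmc² = 1.3295 × 4.500×10¹⁷ = 5.983×10¹⁷ J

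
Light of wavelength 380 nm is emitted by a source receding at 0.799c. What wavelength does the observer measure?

β = 0.799
Wavelength Doppler factor = √(1.799/0.201) = √(8.950) = 2.992
λ_obs = 380 × 2.992 = 1137 nm (redshift)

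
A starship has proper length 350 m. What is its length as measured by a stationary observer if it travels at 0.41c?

Proper length L₀ = 350 m
γ = 1/√(1 - 0.41²) = 1.0964
L = L₀/γ = 350/1.0964 = 319.2 m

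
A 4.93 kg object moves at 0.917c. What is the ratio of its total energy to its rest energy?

E = γmc², E₀ = mc²
E/E₀ = γ = 1/√(1 - 0.917²) = 2.507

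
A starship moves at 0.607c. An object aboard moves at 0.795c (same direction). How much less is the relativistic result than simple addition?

Classical: u' + v = 0.795 + 0.607 = 1.402c
Relativistic: u = (0.795 + 0.607)/(1 + 0.482565) = 1.402/1.482565 = 0.9457c
Difference: 1.402 - 0.9457 = 0.4563c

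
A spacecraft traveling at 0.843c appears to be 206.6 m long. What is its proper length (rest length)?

Contracted length L = 206.6 m
γ = 1/√(1 - 0.843²) = 1.859
L₀ = γL = 1.859 × 206.6 = 384.1 m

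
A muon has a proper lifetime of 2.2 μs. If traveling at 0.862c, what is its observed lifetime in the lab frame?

Proper lifetime τ₀ = 2.2 μs
γ = 1/√(1 - 0.862²) = 1.9727
τ = γτ₀ = 1.9727 × 2.2 μs = 4.340 μs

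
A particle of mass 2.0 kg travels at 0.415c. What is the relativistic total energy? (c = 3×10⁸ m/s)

γ = 1/√(1 - 0.415²) = 1.099
mc² = 2.0 × (3×10⁸)² = 1.800×10¹⁷ J
E = γmc² = 1.099 × 1.800×10¹⁷ = 1.978×10¹⁷ J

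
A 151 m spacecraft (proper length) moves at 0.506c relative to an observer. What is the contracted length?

Proper length L₀ = 151 m
γ = 1/√(1 - 0.506²) = 1.1594
L = L₀/γ = 151/1.1594 = 130.2 m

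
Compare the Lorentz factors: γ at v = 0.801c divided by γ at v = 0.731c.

γ₁ = 1/√(1 - 0.801²) = 1.670
γ₂ = 1/√(1 - 0.731²) = 1.465
γ₁/γ₂ = 1.670/1.465 = 1.140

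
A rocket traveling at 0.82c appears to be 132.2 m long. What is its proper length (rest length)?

Contracted length L = 132.2 m
γ = 1/√(1 - 0.82²) = 1.747
L₀ = γL = 1.747 × 132.2 = 231.0 m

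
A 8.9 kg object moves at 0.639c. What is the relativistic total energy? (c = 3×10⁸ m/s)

γ = 1/√(1 - 0.639²) = 1.300
mc² = 8.9 × (3×10⁸)² = 8.010×10¹⁷ J
E = γmc² = 1.300 × 8.010×10¹⁷ = 1.041×10¹⁸ J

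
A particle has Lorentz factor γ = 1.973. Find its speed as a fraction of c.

From γ = 1/√(1 - v²/c²):
1/γ² = 1/1.973² = 0.2569
v²/c² = 1 - 0.2569 = 0.7431
v/c = √(0.7431) = 0.8620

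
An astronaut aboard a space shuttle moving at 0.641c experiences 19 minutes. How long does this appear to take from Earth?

Proper time Δt₀ = 19 minutes
γ = 1/√(1 - 0.641²) = 1.30286
Δt = γΔt₀ = 1.30286 × 19 = 24.75 minutes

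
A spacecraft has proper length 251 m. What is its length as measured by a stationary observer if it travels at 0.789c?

Proper length L₀ = 251 m
γ = 1/√(1 - 0.789²) = 1.628
L = L₀/γ = 251/1.628 = 154.2 m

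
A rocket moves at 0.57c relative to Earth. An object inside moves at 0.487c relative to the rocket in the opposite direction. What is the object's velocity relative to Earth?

Object's velocity in rocket frame is u' = -0.487c
u = (u' + v)/(1 + u'v/c²) = (v - 0.487)/(1 - 0.487·v/c²)
Numerator: 0.57 - 0.487 = 0.083
Denominator: 1 - 0.27759 = 0.72241
u = 0.083/0.72241 = 0.1149c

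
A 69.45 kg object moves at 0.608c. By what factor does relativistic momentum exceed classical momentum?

p_rel = γmv, p_class = mv
Ratio = γ = 1/√(1 - 0.608²) = 1.260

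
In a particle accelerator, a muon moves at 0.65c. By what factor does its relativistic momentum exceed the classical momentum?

p_rel = γmv, p_class = mv
Ratio = γ = 1/√(1 - 0.65²)
= 1/√(0.5775) = 1.316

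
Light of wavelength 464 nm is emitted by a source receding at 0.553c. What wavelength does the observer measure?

β = 0.553
Wavelength Doppler factor = √(1.553/0.447) = √(3.474) = 1.864
λ_obs = 464 × 1.864 = 864.9 nm (redshift)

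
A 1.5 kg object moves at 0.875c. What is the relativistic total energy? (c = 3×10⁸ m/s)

γ = 1/√(1 - 0.875²) = 2.066
mc² = 1.5 × (3×10⁸)² = 1.350×10¹⁷ J
E = γmc² = 2.066 × 1.350×10¹⁷ = 2.789×10¹⁷ J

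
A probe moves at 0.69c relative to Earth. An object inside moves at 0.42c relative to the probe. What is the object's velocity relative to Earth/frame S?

u = (u' + v)/(1 + u'v/c²)
Numerator: 0.42 + 0.69 = 1.11
Denominator: 1 + 0.2898 = 1.2898
u = 1.11/1.2898 = 0.8606c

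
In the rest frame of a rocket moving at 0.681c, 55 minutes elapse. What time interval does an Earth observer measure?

Proper time Δt₀ = 55 minutes
γ = 1/√(1 - 0.681²) = 1.3656
Δt = γΔt₀ = 1.3656 × 55 = 75.11 minutes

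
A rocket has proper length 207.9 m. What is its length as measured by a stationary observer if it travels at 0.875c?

Proper length L₀ = 207.9 m
γ = 1/√(1 - 0.875²) = 2.066
L = L₀/γ = 207.9/2.066 = 100.6 m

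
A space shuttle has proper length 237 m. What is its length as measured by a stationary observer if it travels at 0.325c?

Proper length L₀ = 237 m
γ = 1/√(1 - 0.325²) = 1.0574
L = L₀/γ = 237/1.0574 = 224.1 m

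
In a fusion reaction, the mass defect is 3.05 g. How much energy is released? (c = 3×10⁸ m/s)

Convert mass defect: Δm = 3.05 g = 0.00305 kg
E = Δm·c² = 0.00305 × (3×10⁸)²
= 0.00305 × 9×10¹⁶ = 2.745×10¹⁴ J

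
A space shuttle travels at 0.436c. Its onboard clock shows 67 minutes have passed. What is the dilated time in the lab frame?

Proper time Δt₀ = 67 minutes
γ = 1/√(1 - 0.436²) = 1.1112
Δt = γΔt₀ = 1.1112 × 67 = 74.45 minutes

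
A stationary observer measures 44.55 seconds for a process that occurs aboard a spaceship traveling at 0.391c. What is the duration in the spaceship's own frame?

Dilated time Δt = 44.55 seconds
γ = 1/√(1 - 0.391²) = 1.0865
Δt₀ = Δt/γ = 44.55/1.0865 = 41.00 seconds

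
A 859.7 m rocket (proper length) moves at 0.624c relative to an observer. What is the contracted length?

Proper length L₀ = 859.7 m
γ = 1/√(1 - 0.624²) = 1.2797
L = L₀/γ = 859.7/1.2797 = 671.8 m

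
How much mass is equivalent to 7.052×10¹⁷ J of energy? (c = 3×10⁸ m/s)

From E = mc², we get m = E/c²
c² = (3×10⁸)² = 9×10¹⁶ m²/s²
m = 7.052×10¹⁷ / 9×10¹⁶ = 7.836 kg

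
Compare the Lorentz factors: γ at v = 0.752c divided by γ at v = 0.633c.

γ₁ = 1/√(1 - 0.752²) = 1.517
γ₂ = 1/√(1 - 0.633²) = 1.292
γ₁/γ₂ = 1.517/1.292 = 1.174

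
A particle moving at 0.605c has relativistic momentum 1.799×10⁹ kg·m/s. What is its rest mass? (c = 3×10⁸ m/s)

γ = 1/√(1 - 0.605²) = 1.256
v = 0.605 × 3×10⁸ = 1.815×10⁸ m/s
m = p/(γv) = 1.799×10⁹/(1.256 × 1.815×10⁸) = 7.892 kg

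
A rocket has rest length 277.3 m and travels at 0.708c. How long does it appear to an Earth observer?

Proper length L₀ = 277.3 m
γ = 1/√(1 - 0.708²) = 1.416
L = L₀/γ = 277.3/1.416 = 195.8 m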